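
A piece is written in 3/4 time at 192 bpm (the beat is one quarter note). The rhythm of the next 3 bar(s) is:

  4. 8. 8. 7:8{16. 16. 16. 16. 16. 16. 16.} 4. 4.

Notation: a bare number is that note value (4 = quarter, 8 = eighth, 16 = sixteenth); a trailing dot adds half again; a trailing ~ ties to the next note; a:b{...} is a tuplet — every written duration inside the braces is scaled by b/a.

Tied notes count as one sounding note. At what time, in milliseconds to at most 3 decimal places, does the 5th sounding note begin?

note 5 onset = 24/7b = 1071.429ms

1. 0.0ms @ 0 + 468.75ms (3/2)
2. 468.75ms @ 3/2 + 234.375ms (3/4)
3. 703.125ms @ 9/4 + 234.375ms (3/4)
4. 937.5ms @ 3 + 133.929ms (3/7)
5. 1071.429ms @ 24/7 + 133.929ms (3/7)
6. 1205.357ms @ 27/7 + 133.929ms (3/7)
7. 1339.286ms @ 30/7 + 133.929ms (3/7)
8. 1473.214ms @ 33/7 + 133.929ms (3/7)
9. 1607.143ms @ 36/7 + 133.929ms (3/7)
10. 1741.071ms @ 39/7 + 133.929ms (3/7)
11. 1875.0ms @ 6 + 468.75ms (3/2)
12. 2343.75ms @ 15/2 + 468.75ms (3/2)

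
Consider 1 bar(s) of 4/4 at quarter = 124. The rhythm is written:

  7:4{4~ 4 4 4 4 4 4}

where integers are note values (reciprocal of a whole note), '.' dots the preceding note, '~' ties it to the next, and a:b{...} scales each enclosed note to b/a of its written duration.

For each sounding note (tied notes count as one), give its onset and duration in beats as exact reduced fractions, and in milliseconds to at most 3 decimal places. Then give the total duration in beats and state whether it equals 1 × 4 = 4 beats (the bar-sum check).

1) 0.0ms=0b +552.995ms=8/7b
2) 552.995ms=8/7b +276.498ms=4/7b
3) 829.493ms=12/7b +276.498ms=4/7b
4) 1105.991ms=16/7b +276.498ms=4/7b
5) 1382.488ms=20/7b +276.498ms=4/7b
6) 1658.986ms=24/7b +276.498ms=4/7b
Σ=4b of 4 (124bpm 4/4) — PASS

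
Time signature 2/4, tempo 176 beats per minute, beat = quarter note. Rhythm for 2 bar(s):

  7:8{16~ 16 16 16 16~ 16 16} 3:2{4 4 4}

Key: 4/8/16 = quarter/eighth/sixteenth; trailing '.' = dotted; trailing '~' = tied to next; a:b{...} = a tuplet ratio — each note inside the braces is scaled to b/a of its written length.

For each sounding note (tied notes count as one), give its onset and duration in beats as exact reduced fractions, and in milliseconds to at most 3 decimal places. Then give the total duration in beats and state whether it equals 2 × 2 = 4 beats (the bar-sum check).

1) 0.0ms=0b +194.805ms=4/7b
2) 194.805ms=4/7b +97.403ms=2/7b
3) 292.208ms=6/7b +97.403ms=2/7b
4) 389.61ms=8/7b +194.805ms=4/7b
5) 584.416ms=12/7b +97.403ms=2/7b
6) 681.818ms=2b +227.273ms=2/3b
7) 909.091ms=8/3b +227.273ms=2/3b
8) 1136.364ms=10/3b +227.273ms=2/3b
Σ=4b of 4 (176bpm 2/4) — PASS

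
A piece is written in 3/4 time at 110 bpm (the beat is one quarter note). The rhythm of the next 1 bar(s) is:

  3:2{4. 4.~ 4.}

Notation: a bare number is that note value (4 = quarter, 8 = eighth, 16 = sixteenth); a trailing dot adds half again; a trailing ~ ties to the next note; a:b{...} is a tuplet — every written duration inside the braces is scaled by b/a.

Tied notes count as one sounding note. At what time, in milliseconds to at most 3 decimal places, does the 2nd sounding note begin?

note 2 onset = 1b = 545.455ms

1. 0.0ms @ 0 + 545.455ms (1)
2. 545.455ms @ 1 + 1090.909ms (2)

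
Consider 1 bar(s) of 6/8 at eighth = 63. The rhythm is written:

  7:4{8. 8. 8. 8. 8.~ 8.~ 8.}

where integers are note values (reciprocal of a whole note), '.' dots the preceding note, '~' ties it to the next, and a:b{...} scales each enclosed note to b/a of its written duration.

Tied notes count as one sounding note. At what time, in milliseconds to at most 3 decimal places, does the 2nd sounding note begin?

1. 0.0ms @ 0 + 816.327ms (6/7)
2. 816.327ms @ 6/7 + 816.327ms (6/7)
3. 1632.653ms @ 12/7 + 816.327ms (6/7)
4. 2448.98ms @ 18/7 + 816.327ms (6/7)
5. 3265.306ms @ 24/7 + 2448.98ms (18/7)

note 2 onset = 6/7b = 816.327ms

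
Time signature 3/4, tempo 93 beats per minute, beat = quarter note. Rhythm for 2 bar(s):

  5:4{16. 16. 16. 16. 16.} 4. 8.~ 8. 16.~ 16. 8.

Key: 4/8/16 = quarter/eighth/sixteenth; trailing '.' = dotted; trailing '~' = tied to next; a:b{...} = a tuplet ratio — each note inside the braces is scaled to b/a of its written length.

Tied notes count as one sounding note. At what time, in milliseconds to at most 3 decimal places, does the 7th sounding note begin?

note 7 onset = 3b = 1935.484ms

1. 0.0ms @ 0 + 193.548ms (3/10)
2. 193.548ms @ 3/10 + 193.548ms (3/10)
3. 387.097ms @ 3/5 + 193.548ms (3/10)
4. 580.645ms @ 9/10 + 193.548ms (3/10)
5. 774.194ms @ 6/5 + 193.548ms (3/10)
6. 967.742ms @ 3/2 + 967.742ms (3/2)
7. 1935.484ms @ 3 + 967.742ms (3/2)
8. 2903.226ms @ 9/2 + 483.871ms (3/4)
9. 3387.097ms @ 21/4 + 483.871ms (3/4)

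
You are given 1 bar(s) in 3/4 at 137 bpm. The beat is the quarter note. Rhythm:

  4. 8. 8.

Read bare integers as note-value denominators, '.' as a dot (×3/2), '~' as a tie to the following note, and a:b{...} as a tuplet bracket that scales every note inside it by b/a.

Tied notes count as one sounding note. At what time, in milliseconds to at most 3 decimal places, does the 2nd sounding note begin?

1. 0.0ms @ 0 + 656.934ms (3/2)
2. 656.934ms @ 3/2 + 328.467ms (3/4)
3. 985.401ms @ 9/4 + 328.467ms (3/4)

note 2 onset = 3/2b = 656.934ms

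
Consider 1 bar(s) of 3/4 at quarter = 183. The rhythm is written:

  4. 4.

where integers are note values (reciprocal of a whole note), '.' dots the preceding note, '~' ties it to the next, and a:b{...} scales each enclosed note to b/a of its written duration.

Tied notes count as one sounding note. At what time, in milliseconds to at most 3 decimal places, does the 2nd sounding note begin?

1. 0.0ms @ 0 + 491.803ms (3/2)
2. 491.803ms @ 3/2 + 491.803ms (3/2)

note 2 onset = 3/2b = 491.803ms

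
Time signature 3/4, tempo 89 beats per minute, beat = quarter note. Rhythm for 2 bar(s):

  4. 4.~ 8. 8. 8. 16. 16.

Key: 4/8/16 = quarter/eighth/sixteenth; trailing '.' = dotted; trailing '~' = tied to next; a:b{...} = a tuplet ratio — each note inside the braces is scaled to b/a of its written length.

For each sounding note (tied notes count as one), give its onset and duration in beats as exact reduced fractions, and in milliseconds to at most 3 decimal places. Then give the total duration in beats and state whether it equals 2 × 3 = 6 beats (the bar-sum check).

1) 0.0ms=0b +1011.236ms=3/2b
2) 1011.236ms=3/2b +1516.854ms=9/4b
3) 2528.09ms=15/4b +505.618ms=3/4b
4) 3033.708ms=9/2b +505.618ms=3/4b
5) 3539.326ms=21/4b +252.809ms=3/8b
6) 3792.135ms=45/8b +252.809ms=3/8b
Σ=6b of 6 (89bpm 3/4) — PASS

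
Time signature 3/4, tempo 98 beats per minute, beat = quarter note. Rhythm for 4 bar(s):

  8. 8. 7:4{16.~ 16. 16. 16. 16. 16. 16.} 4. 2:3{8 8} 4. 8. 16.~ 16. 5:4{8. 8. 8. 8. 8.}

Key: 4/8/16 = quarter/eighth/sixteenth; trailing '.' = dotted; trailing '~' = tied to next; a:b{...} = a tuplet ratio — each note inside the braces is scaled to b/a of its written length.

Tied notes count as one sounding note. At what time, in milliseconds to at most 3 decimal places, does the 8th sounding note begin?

note 8 onset = 39/14b = 1705.539ms

1. 0.0ms @ 0 + 459.184ms (3/4)
2. 459.184ms @ 3/4 + 459.184ms (3/4)
3. 918.367ms @ 3/2 + 262.391ms (3/7)
4. 1180.758ms @ 27/14 + 131.195ms (3/14)
5. 1311.953ms @ 15/7 + 131.195ms (3/14)
6. 1443.149ms @ 33/14 + 131.195ms (3/14)
7. 1574.344ms @ 18/7 + 131.195ms (3/14)
8. 1705.539ms @ 39/14 + 131.195ms (3/14)
9. 1836.735ms @ 3 + 918.367ms (3/2)
10. 2755.102ms @ 9/2 + 459.184ms (3/4)
11. 3214.286ms @ 21/4 + 459.184ms (3/4)
12. 3673.469ms @ 6 + 918.367ms (3/2)
13. 4591.837ms @ 15/2 + 459.184ms (3/4)
14. 5051.02ms @ 33/4 + 459.184ms (3/4)
15. 5510.204ms @ 9 + 367.347ms (3/5)
16. 5877.551ms @ 48/5 + 367.347ms (3/5)
17. 6244.898ms @ 51/5 + 367.347ms (3/5)
18. 6612.245ms @ 54/5 + 367.347ms (3/5)
19. 6979.592ms @ 57/5 + 367.347ms (3/5)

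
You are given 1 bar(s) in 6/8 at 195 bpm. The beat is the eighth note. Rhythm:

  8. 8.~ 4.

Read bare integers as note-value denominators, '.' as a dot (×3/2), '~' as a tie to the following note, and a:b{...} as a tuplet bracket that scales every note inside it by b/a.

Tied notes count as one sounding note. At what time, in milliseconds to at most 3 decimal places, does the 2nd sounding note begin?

note 2 onset = 3/2b = 461.538ms

1. 0.0ms @ 0 + 461.538ms (3/2)
2. 461.538ms @ 3/2 + 1384.615ms (9/2)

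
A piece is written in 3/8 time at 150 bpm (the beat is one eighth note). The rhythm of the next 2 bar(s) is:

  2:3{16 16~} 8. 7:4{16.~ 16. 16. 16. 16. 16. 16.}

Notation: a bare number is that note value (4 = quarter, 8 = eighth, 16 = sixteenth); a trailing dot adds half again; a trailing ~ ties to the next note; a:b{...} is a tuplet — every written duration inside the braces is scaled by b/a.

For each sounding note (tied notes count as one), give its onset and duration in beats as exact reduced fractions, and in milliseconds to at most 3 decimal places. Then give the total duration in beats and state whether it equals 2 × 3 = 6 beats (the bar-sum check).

1) 0.0ms=0b +300.0ms=3/4b
2) 300.0ms=3/4b +900.0ms=9/4b
3) 1200.0ms=3b +342.857ms=6/7b
4) 1542.857ms=27/7b +171.429ms=3/7b
5) 1714.286ms=30/7b +171.429ms=3/7b
6) 1885.714ms=33/7b +171.429ms=3/7b
7) 2057.143ms=36/7b +171.429ms=3/7b
8) 2228.571ms=39/7b +171.429ms=3/7b
Σ=6b of 6 (150bpm 3/8) — PASS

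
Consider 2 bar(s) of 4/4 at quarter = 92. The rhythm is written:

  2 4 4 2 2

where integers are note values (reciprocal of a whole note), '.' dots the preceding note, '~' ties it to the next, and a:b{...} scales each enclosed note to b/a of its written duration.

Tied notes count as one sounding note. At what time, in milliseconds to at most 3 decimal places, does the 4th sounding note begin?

1. 0.0ms @ 0 + 1304.348ms (2)
2. 1304.348ms @ 2 + 652.174ms (1)
3. 1956.522ms @ 3 + 652.174ms (1)
4. 2608.696ms @ 4 + 1304.348ms (2)
5. 3913.043ms @ 6 + 1304.348ms (2)

note 4 onset = 4b = 2608.696ms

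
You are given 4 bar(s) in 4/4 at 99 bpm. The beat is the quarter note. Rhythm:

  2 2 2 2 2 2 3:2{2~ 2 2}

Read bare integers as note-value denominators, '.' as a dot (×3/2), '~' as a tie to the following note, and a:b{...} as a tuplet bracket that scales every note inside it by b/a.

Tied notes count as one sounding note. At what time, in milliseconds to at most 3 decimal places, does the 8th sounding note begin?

note 8 onset = 44/3b = 8888.889ms

1. 0.0ms @ 0 + 1212.121ms (2)
2. 1212.121ms @ 2 + 1212.121ms (2)
3. 2424.242ms @ 4 + 1212.121ms (2)
4. 3636.364ms @ 6 + 1212.121ms (2)
5. 4848.485ms @ 8 + 1212.121ms (2)
6. 6060.606ms @ 10 + 1212.121ms (2)
7. 7272.727ms @ 12 + 1616.162ms (8/3)
8. 8888.889ms @ 44/3 + 808.081ms (4/3)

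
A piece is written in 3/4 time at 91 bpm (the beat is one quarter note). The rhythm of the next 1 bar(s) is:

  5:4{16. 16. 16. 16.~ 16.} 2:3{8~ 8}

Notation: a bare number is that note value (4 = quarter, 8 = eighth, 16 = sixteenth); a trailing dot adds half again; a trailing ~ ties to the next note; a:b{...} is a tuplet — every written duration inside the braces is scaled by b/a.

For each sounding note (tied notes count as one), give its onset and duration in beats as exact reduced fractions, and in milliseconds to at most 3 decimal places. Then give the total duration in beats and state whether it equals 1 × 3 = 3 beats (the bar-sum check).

1) 0.0ms=0b +197.802ms=3/10b
2) 197.802ms=3/10b +197.802ms=3/10b
3) 395.604ms=3/5b +197.802ms=3/10b
4) 593.407ms=9/10b +395.604ms=3/5b
5) 989.011ms=3/2b +989.011ms=3/2b
Σ=3b of 3 (91bpm 3/4) — PASS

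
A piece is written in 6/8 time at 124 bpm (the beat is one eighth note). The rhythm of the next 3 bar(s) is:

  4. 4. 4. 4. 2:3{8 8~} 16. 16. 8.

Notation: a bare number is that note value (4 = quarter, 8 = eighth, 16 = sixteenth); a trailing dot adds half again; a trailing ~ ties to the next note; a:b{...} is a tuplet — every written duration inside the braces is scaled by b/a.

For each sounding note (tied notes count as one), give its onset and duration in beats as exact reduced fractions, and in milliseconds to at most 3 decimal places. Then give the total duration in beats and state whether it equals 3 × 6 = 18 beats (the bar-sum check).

1) 0.0ms=0b +1451.613ms=3b
2) 1451.613ms=3b +1451.613ms=3b
3) 2903.226ms=6b +1451.613ms=3b
4) 4354.839ms=9b +1451.613ms=3b
5) 5806.452ms=12b +725.806ms=3/2b
6) 6532.258ms=27/2b +1088.71ms=9/4b
7) 7620.968ms=63/4b +362.903ms=3/4b
8) 7983.871ms=33/2b +725.806ms=3/2b
Σ=18b of 18 (124bpm 6/8) — PASS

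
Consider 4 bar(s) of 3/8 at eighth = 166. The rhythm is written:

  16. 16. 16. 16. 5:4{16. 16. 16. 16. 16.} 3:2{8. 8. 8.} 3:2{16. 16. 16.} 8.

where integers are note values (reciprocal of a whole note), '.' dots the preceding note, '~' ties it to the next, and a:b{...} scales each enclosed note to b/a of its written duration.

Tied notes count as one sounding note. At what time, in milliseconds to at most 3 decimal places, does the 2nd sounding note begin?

note 2 onset = 3/4b = 271.084ms

1. 0.0ms @ 0 + 271.084ms (3/4)
2. 271.084ms @ 3/4 + 271.084ms (3/4)
3. 542.169ms @ 3/2 + 271.084ms (3/4)
4. 813.253ms @ 9/4 + 271.084ms (3/4)
5. 1084.337ms @ 3 + 216.867ms (3/5)
6. 1301.205ms @ 18/5 + 216.867ms (3/5)
7. 1518.072ms @ 21/5 + 216.867ms (3/5)
8. 1734.94ms @ 24/5 + 216.867ms (3/5)
9. 1951.807ms @ 27/5 + 216.867ms (3/5)
10. 2168.675ms @ 6 + 361.446ms (1)
11. 2530.12ms @ 7 + 361.446ms (1)
12. 2891.566ms @ 8 + 361.446ms (1)
13. 3253.012ms @ 9 + 180.723ms (1/2)
14. 3433.735ms @ 19/2 + 180.723ms (1/2)
15. 3614.458ms @ 10 + 180.723ms (1/2)
16. 3795.181ms @ 21/2 + 542.169ms (3/2)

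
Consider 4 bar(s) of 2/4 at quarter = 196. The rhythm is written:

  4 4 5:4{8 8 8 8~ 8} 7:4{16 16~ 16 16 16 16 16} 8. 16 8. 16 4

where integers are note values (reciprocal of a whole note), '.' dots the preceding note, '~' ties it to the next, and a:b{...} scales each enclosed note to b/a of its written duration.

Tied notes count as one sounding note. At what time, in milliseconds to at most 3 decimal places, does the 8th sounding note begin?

note 8 onset = 29/7b = 1268.222ms

1. 0.0ms @ 0 + 306.122ms (1)
2. 306.122ms @ 1 + 306.122ms (1)
3. 612.245ms @ 2 + 122.449ms (2/5)
4. 734.694ms @ 12/5 + 122.449ms (2/5)
5. 857.143ms @ 14/5 + 122.449ms (2/5)
6. 979.592ms @ 16/5 + 244.898ms (4/5)
7. 1224.49ms @ 4 + 43.732ms (1/7)
8. 1268.222ms @ 29/7 + 87.464ms (2/7)
9. 1355.685ms @ 31/7 + 43.732ms (1/7)
10. 1399.417ms @ 32/7 + 43.732ms (1/7)
11. 1443.149ms @ 33/7 + 43.732ms (1/7)
12. 1486.88ms @ 34/7 + 43.732ms (1/7)
13. 1530.612ms @ 5 + 229.592ms (3/4)
14. 1760.204ms @ 23/4 + 76.531ms (1/4)
15. 1836.735ms @ 6 + 229.592ms (3/4)
16. 2066.327ms @ 27/4 + 76.531ms (1/4)
17. 2142.857ms @ 7 + 306.122ms (1)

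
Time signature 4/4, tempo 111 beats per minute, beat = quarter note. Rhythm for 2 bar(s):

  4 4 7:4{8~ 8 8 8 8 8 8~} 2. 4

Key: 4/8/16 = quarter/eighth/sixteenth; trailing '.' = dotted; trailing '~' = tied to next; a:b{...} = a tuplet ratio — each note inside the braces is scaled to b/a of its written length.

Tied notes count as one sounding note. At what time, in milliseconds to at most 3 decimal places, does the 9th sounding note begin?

note 9 onset = 7b = 3783.784ms

1. 0.0ms @ 0 + 540.541ms (1)
2. 540.541ms @ 1 + 540.541ms (1)
3. 1081.081ms @ 2 + 308.88ms (4/7)
4. 1389.961ms @ 18/7 + 154.44ms (2/7)
5. 1544.402ms @ 20/7 + 154.44ms (2/7)
6. 1698.842ms @ 22/7 + 154.44ms (2/7)
7. 1853.282ms @ 24/7 + 154.44ms (2/7)
8. 2007.722ms @ 26/7 + 1776.062ms (23/7)
9. 3783.784ms @ 7 + 540.541ms (1)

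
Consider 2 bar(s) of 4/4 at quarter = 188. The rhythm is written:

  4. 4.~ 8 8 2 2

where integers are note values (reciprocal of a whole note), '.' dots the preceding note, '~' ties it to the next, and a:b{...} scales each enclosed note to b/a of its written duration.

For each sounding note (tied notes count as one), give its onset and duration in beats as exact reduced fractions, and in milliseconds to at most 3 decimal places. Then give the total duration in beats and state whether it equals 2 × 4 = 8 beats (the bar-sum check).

1) 0.0ms=0b +478.723ms=3/2b
2) 478.723ms=3/2b +638.298ms=2b
3) 1117.021ms=7/2b +159.574ms=1/2b
4) 1276.596ms=4b +638.298ms=2b
5) 1914.894ms=6b +638.298ms=2b
Σ=8b of 8 (188bpm 4/4) — PASS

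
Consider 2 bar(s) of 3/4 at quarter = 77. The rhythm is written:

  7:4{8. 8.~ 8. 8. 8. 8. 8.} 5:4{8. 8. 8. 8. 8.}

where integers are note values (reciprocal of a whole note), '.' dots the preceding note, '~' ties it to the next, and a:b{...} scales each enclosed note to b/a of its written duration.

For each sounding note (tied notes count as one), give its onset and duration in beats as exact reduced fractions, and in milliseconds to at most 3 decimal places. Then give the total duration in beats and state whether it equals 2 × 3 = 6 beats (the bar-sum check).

1) 0.0ms=0b +333.952ms=3/7b
2) 333.952ms=3/7b +667.904ms=6/7b
3) 1001.855ms=9/7b +333.952ms=3/7b
4) 1335.807ms=12/7b +333.952ms=3/7b
5) 1669.759ms=15/7b +333.952ms=3/7b
6) 2003.711ms=18/7b +333.952ms=3/7b
7) 2337.662ms=3b +467.532ms=3/5b
8) 2805.195ms=18/5b +467.532ms=3/5b
9) 3272.727ms=21/5b +467.532ms=3/5b
10) 3740.26ms=24/5b +467.532ms=3/5b
11) 4207.792ms=27/5b +467.532ms=3/5b
Σ=6b of 6 (77bpm 3/4) — PASS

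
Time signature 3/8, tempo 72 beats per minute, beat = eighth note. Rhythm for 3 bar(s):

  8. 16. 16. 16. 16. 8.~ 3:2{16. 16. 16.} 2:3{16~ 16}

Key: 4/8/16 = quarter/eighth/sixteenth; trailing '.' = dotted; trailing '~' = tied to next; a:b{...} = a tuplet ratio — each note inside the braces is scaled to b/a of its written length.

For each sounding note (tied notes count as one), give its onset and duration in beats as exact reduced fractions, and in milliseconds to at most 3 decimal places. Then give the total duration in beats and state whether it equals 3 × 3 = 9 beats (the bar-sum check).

1) 0.0ms=0b +1250.0ms=3/2b
2) 1250.0ms=3/2b +625.0ms=3/4b
3) 1875.0ms=9/4b +625.0ms=3/4b
4) 2500.0ms=3b +625.0ms=3/4b
5) 3125.0ms=15/4b +625.0ms=3/4b
6) 3750.0ms=9/2b +1666.667ms=2b
7) 5416.667ms=13/2b +416.667ms=1/2b
8) 5833.333ms=7b +416.667ms=1/2b
9) 6250.0ms=15/2b +1250.0ms=3/2b
Σ=9b of 9 (72bpm 3/8) — PASS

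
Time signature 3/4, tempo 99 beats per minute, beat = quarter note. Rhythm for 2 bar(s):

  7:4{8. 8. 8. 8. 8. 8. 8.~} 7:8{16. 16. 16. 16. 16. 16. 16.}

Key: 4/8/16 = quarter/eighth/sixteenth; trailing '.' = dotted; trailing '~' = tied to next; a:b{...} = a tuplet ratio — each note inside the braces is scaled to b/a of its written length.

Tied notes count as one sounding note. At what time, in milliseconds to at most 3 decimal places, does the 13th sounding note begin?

1. 0.0ms @ 0 + 259.74ms (3/7)
2. 259.74ms @ 3/7 + 259.74ms (3/7)
3. 519.481ms @ 6/7 + 259.74ms (3/7)
4. 779.221ms @ 9/7 + 259.74ms (3/7)
5. 1038.961ms @ 12/7 + 259.74ms (3/7)
6. 1298.701ms @ 15/7 + 259.74ms (3/7)
7. 1558.442ms @ 18/7 + 519.481ms (6/7)
8. 2077.922ms @ 24/7 + 259.74ms (3/7)
9. 2337.662ms @ 27/7 + 259.74ms (3/7)
10. 2597.403ms @ 30/7 + 259.74ms (3/7)
11. 2857.143ms @ 33/7 + 259.74ms (3/7)
12. 3116.883ms @ 36/7 + 259.74ms (3/7)
13. 3376.623ms @ 39/7 + 259.74ms (3/7)

note 13 onset = 39/7b = 3376.623ms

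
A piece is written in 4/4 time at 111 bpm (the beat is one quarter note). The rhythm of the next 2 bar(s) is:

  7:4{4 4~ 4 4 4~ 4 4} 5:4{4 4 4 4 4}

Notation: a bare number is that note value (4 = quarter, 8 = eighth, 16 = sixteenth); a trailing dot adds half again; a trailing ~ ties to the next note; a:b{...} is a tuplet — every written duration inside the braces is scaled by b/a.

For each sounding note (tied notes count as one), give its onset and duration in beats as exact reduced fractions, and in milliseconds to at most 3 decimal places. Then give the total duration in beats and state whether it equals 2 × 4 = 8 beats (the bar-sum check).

1) 0.0ms=0b +308.88ms=4/7b
2) 308.88ms=4/7b +617.761ms=8/7b
3) 926.641ms=12/7b +308.88ms=4/7b
4) 1235.521ms=16/7b +617.761ms=8/7b
5) 1853.282ms=24/7b +308.88ms=4/7b
6) 2162.162ms=4b +432.432ms=4/5b
7) 2594.595ms=24/5b +432.432ms=4/5b
8) 3027.027ms=28/5b +432.432ms=4/5b
9) 3459.459ms=32/5b +432.432ms=4/5b
10) 3891.892ms=36/5b +432.432ms=4/5b
Σ=8b of 8 (111bpm 4/4) — PASS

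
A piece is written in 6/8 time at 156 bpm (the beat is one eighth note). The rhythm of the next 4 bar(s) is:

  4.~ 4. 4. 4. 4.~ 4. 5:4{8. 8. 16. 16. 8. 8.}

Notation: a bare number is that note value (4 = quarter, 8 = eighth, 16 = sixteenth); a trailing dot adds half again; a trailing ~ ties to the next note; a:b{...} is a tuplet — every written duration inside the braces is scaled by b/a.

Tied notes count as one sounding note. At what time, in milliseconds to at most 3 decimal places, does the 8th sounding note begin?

note 8 onset = 21b = 8076.923ms

1. 0.0ms @ 0 + 2307.692ms (6)
2. 2307.692ms @ 6 + 1153.846ms (3)
3. 3461.538ms @ 9 + 1153.846ms (3)
4. 4615.385ms @ 12 + 2307.692ms (6)
5. 6923.077ms @ 18 + 461.538ms (6/5)
6. 7384.615ms @ 96/5 + 461.538ms (6/5)
7. 7846.154ms @ 102/5 + 230.769ms (3/5)
8. 8076.923ms @ 21 + 230.769ms (3/5)
9. 8307.692ms @ 108/5 + 461.538ms (6/5)
10. 8769.231ms @ 114/5 + 461.538ms (6/5)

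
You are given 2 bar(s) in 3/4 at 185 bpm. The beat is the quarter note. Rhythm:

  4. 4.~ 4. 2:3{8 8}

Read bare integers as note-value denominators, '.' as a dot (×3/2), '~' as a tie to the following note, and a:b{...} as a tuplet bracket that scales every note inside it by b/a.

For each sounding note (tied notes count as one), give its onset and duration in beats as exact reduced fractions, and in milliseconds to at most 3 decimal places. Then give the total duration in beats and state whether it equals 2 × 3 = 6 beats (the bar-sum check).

1) 0.0ms=0b +486.486ms=3/2b
2) 486.486ms=3/2b +972.973ms=3b
3) 1459.459ms=9/2b +243.243ms=3/4b
4) 1702.703ms=21/4b +243.243ms=3/4b
Σ=6b of 6 (185bpm 3/4) — PASS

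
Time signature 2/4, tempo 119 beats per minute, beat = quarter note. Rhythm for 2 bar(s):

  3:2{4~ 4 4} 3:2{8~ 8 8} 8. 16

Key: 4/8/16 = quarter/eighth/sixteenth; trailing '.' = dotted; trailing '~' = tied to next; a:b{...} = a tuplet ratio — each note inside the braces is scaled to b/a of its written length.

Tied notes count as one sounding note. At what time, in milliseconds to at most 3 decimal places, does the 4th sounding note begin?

note 4 onset = 8/3b = 1344.538ms

1. 0.0ms @ 0 + 672.269ms (4/3)
2. 672.269ms @ 4/3 + 336.134ms (2/3)
3. 1008.403ms @ 2 + 336.134ms (2/3)
4. 1344.538ms @ 8/3 + 168.067ms (1/3)
5. 1512.605ms @ 3 + 378.151ms (3/4)
6. 1890.756ms @ 15/4 + 126.05ms (1/4)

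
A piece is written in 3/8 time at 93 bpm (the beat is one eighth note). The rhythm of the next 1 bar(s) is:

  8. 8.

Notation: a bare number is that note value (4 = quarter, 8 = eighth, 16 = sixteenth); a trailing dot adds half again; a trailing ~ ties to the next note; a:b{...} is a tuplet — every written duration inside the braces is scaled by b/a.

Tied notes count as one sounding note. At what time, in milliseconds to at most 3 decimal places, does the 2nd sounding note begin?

note 2 onset = 3/2b = 967.742ms

1. 0.0ms @ 0 + 967.742ms (3/2)
2. 967.742ms @ 3/2 + 967.742ms (3/2)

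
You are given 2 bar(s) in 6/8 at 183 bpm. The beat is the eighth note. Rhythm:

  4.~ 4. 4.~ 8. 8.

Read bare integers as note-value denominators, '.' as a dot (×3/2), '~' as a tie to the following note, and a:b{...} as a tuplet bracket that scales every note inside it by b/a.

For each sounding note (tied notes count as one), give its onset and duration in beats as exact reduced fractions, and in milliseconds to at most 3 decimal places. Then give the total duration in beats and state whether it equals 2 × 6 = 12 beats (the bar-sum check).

1) 0.0ms=0b +1967.213ms=6b
2) 1967.213ms=6b +1475.41ms=9/2b
3) 3442.623ms=21/2b +491.803ms=3/2b
Σ=12b of 12 (183bpm 6/8) — PASS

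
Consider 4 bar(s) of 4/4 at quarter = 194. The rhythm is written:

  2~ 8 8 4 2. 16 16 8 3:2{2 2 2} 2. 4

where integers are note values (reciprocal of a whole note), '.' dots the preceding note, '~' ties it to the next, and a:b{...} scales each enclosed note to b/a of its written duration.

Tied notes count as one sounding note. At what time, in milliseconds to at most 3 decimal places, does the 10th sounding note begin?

1. 0.0ms @ 0 + 773.196ms (5/2)
2. 773.196ms @ 5/2 + 154.639ms (1/2)
3. 927.835ms @ 3 + 309.278ms (1)
4. 1237.113ms @ 4 + 927.835ms (3)
5. 2164.948ms @ 7 + 77.32ms (1/4)
6. 2242.268ms @ 29/4 + 77.32ms (1/4)
7. 2319.588ms @ 15/2 + 154.639ms (1/2)
8. 2474.227ms @ 8 + 412.371ms (4/3)
9. 2886.598ms @ 28/3 + 412.371ms (4/3)
10. 3298.969ms @ 32/3 + 412.371ms (4/3)
11. 3711.34ms @ 12 + 927.835ms (3)
12. 4639.175ms @ 15 + 309.278ms (1)

note 10 onset = 32/3b = 3298.969ms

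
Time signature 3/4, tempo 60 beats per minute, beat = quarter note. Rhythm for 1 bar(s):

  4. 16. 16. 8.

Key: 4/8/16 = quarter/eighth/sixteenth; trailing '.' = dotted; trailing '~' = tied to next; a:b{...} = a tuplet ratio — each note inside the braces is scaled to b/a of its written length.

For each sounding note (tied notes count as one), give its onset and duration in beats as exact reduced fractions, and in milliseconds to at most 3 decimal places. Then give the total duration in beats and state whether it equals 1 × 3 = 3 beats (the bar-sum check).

1) 0.0ms=0b +1500.0ms=3/2b
2) 1500.0ms=3/2b +375.0ms=3/8b
3) 1875.0ms=15/8b +375.0ms=3/8b
4) 2250.0ms=9/4b +750.0ms=3/4b
Σ=3b of 3 (60bpm 3/4) — PASS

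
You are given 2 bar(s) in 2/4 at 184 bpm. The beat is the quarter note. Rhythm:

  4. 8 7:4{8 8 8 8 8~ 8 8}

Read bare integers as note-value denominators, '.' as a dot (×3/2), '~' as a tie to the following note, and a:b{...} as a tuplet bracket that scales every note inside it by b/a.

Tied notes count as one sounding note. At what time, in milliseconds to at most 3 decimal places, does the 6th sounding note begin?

note 6 onset = 20/7b = 931.677ms

1. 0.0ms @ 0 + 489.13ms (3/2)
2. 489.13ms @ 3/2 + 163.043ms (1/2)
3. 652.174ms @ 2 + 93.168ms (2/7)
4. 745.342ms @ 16/7 + 93.168ms (2/7)
5. 838.509ms @ 18/7 + 93.168ms (2/7)
6. 931.677ms @ 20/7 + 93.168ms (2/7)
7. 1024.845ms @ 22/7 + 186.335ms (4/7)
8. 1211.18ms @ 26/7 + 93.168ms (2/7)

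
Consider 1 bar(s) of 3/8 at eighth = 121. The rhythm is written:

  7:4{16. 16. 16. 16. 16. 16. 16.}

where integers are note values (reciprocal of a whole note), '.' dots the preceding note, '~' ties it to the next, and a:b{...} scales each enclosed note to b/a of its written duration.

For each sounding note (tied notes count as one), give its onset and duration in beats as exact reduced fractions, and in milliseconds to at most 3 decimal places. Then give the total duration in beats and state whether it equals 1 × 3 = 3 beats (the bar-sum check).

1) 0.0ms=0b +212.515ms=3/7b
2) 212.515ms=3/7b +212.515ms=3/7b
3) 425.03ms=6/7b +212.515ms=3/7b
4) 637.544ms=9/7b +212.515ms=3/7b
5) 850.059ms=12/7b +212.515ms=3/7b
6) 1062.574ms=15/7b +212.515ms=3/7b
7) 1275.089ms=18/7b +212.515ms=3/7b
Σ=3b of 3 (121bpm 3/8) — PASS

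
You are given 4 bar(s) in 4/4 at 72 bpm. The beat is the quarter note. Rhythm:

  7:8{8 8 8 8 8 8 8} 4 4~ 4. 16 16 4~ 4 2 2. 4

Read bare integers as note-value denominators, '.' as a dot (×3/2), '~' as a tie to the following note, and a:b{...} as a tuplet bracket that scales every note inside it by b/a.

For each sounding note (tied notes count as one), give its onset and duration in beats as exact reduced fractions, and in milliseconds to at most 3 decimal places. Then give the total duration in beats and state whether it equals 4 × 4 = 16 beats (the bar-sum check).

1) 0.0ms=0b +476.19ms=4/7b
2) 476.19ms=4/7b +476.19ms=4/7b
3) 952.381ms=8/7b +476.19ms=4/7b
4) 1428.571ms=12/7b +476.19ms=4/7b
5) 1904.762ms=16/7b +476.19ms=4/7b
6) 2380.952ms=20/7b +476.19ms=4/7b
7) 2857.143ms=24/7b +476.19ms=4/7b
8) 3333.333ms=4b +833.333ms=1b
9) 4166.667ms=5b +2083.333ms=5/2b
10) 6250.0ms=15/2b +208.333ms=1/4b
11) 6458.333ms=31/4b +208.333ms=1/4b
12) 6666.667ms=8b +1666.667ms=2b
13) 8333.333ms=10b +1666.667ms=2b
14) 10000.0ms=12b +2500.0ms=3b
15) 12500.0ms=15b +833.333ms=1b
Σ=16b of 16 (72bpm 4/4) — PASS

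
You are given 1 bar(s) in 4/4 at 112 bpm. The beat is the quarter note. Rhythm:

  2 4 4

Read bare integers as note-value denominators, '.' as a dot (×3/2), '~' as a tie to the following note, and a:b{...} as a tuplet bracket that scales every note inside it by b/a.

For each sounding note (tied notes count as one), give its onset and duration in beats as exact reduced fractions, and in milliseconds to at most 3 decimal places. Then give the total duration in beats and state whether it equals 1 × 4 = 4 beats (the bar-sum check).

1) 0.0ms=0b +1071.429ms=2b
2) 1071.429ms=2b +535.714ms=1b
3) 1607.143ms=3b +535.714ms=1b
Σ=4b of 4 (112bpm 4/4) — PASS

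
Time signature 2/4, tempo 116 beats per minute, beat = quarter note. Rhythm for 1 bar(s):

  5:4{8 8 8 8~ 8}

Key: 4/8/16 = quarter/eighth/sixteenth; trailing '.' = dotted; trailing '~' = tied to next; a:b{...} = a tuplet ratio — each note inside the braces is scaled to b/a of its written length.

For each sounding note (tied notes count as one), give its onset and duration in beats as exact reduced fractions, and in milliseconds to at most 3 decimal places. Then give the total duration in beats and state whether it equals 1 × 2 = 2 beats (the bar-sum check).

1) 0.0ms=0b +206.897ms=2/5b
2) 206.897ms=2/5b +206.897ms=2/5b
3) 413.793ms=4/5b +206.897ms=2/5b
4) 620.69ms=6/5b +413.793ms=4/5b
Σ=2b of 2 (116bpm 2/4) — PASS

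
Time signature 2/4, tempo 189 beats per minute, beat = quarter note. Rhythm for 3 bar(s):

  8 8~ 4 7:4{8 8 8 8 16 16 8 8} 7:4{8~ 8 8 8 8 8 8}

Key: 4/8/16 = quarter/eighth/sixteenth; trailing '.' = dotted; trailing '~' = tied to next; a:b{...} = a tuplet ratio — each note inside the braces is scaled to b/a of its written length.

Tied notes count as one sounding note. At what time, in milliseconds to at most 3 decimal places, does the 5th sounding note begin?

note 5 onset = 18/7b = 816.327ms

1. 0.0ms @ 0 + 158.73ms (1/2)
2. 158.73ms @ 1/2 + 476.19ms (3/2)
3. 634.921ms @ 2 + 90.703ms (2/7)
4. 725.624ms @ 16/7 + 90.703ms (2/7)
5. 816.327ms @ 18/7 + 90.703ms (2/7)
6. 907.029ms @ 20/7 + 90.703ms (2/7)
7. 997.732ms @ 22/7 + 45.351ms (1/7)
8. 1043.084ms @ 23/7 + 45.351ms (1/7)
9. 1088.435ms @ 24/7 + 90.703ms (2/7)
10. 1179.138ms @ 26/7 + 90.703ms (2/7)
11. 1269.841ms @ 4 + 181.406ms (4/7)
12. 1451.247ms @ 32/7 + 90.703ms (2/7)
13. 1541.95ms @ 34/7 + 90.703ms (2/7)
14. 1632.653ms @ 36/7 + 90.703ms (2/7)
15. 1723.356ms @ 38/7 + 90.703ms (2/7)
16. 1814.059ms @ 40/7 + 90.703ms (2/7)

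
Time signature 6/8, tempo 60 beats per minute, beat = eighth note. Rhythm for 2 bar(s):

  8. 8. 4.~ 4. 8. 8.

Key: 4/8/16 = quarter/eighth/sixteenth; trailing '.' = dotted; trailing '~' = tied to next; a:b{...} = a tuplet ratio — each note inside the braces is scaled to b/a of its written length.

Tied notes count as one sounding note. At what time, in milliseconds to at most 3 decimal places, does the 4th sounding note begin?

1. 0.0ms @ 0 + 1500.0ms (3/2)
2. 1500.0ms @ 3/2 + 1500.0ms (3/2)
3. 3000.0ms @ 3 + 6000.0ms (6)
4. 9000.0ms @ 9 + 1500.0ms (3/2)
5. 10500.0ms @ 21/2 + 1500.0ms (3/2)

note 4 onset = 9b = 9000.0ms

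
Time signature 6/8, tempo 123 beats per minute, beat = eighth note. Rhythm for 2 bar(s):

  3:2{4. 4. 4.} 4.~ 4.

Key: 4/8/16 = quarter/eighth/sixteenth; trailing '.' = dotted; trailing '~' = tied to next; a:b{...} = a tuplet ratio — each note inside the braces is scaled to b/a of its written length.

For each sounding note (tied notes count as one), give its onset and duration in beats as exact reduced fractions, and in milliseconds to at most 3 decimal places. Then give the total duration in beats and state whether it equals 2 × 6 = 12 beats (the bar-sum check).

1) 0.0ms=0b +975.61ms=2b
2) 975.61ms=2b +975.61ms=2b
3) 1951.22ms=4b +975.61ms=2b
4) 2926.829ms=6b +2926.829ms=6b
Σ=12b of 12 (123bpm 6/8) — PASS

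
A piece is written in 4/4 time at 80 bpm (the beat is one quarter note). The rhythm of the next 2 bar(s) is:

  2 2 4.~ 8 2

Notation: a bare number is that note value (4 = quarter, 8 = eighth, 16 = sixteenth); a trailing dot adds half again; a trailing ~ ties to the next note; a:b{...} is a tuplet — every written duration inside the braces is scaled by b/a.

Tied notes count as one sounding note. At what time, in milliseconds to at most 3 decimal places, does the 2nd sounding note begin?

1. 0.0ms @ 0 + 1500.0ms (2)
2. 1500.0ms @ 2 + 1500.0ms (2)
3. 3000.0ms @ 4 + 1500.0ms (2)
4. 4500.0ms @ 6 + 1500.0ms (2)

note 2 onset = 2b = 1500.0ms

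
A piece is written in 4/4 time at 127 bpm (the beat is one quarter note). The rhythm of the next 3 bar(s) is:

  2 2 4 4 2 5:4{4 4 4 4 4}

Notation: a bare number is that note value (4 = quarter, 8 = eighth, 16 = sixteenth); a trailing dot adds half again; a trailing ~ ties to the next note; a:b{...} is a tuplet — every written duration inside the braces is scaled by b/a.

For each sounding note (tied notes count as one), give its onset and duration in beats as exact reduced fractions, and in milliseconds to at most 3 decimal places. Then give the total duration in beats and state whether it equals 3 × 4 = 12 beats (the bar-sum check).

1) 0.0ms=0b +944.882ms=2b
2) 944.882ms=2b +944.882ms=2b
3) 1889.764ms=4b +472.441ms=1b
4) 2362.205ms=5b +472.441ms=1b
5) 2834.646ms=6b +944.882ms=2b
6) 3779.528ms=8b +377.953ms=4/5b
7) 4157.48ms=44/5b +377.953ms=4/5b
8) 4535.433ms=48/5b +377.953ms=4/5b
9) 4913.386ms=52/5b +377.953ms=4/5b
10) 5291.339ms=56/5b +377.953ms=4/5b
Σ=12b of 12 (127bpm 4/4) — PASS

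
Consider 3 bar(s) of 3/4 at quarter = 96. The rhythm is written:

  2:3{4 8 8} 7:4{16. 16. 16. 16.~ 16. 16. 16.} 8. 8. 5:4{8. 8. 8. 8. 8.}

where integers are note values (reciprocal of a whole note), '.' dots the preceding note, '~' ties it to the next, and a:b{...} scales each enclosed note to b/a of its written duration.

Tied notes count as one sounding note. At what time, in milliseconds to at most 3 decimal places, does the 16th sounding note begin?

note 16 onset = 42/5b = 5250.0ms

1. 0.0ms @ 0 + 937.5ms (3/2)
2. 937.5ms @ 3/2 + 468.75ms (3/4)
3. 1406.25ms @ 9/4 + 468.75ms (3/4)
4. 1875.0ms @ 3 + 133.929ms (3/14)
5. 2008.929ms @ 45/14 + 133.929ms (3/14)
6. 2142.857ms @ 24/7 + 133.929ms (3/14)
7. 2276.786ms @ 51/14 + 267.857ms (3/7)
8. 2544.643ms @ 57/14 + 133.929ms (3/14)
9. 2678.571ms @ 30/7 + 133.929ms (3/14)
10. 2812.5ms @ 9/2 + 468.75ms (3/4)
11. 3281.25ms @ 21/4 + 468.75ms (3/4)
12. 3750.0ms @ 6 + 375.0ms (3/5)
13. 4125.0ms @ 33/5 + 375.0ms (3/5)
14. 4500.0ms @ 36/5 + 375.0ms (3/5)
15. 4875.0ms @ 39/5 + 375.0ms (3/5)
16. 5250.0ms @ 42/5 + 375.0ms (3/5)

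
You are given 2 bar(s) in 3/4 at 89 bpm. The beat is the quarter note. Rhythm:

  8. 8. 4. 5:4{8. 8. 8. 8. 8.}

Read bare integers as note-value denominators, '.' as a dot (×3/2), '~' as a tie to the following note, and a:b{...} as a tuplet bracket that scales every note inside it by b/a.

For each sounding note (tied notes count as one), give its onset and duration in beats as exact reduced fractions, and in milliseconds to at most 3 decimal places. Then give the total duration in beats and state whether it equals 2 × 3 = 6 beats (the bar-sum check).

1) 0.0ms=0b +505.618ms=3/4b
2) 505.618ms=3/4b +505.618ms=3/4b
3) 1011.236ms=3/2b +1011.236ms=3/2b
4) 2022.472ms=3b +404.494ms=3/5b
5) 2426.966ms=18/5b +404.494ms=3/5b
6) 2831.461ms=21/5b +404.494ms=3/5b
7) 3235.955ms=24/5b +404.494ms=3/5b
8) 3640.449ms=27/5b +404.494ms=3/5b
Σ=6b of 6 (89bpm 3/4) — PASS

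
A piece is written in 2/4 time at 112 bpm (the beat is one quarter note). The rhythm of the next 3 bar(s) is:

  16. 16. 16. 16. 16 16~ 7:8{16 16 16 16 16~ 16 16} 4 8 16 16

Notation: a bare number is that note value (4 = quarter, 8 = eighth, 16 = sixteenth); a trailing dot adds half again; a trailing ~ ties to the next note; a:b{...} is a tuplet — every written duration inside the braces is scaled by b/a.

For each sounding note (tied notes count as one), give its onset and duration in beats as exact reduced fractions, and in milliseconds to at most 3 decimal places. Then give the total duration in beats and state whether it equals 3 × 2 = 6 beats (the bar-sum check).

1) 0.0ms=0b +200.893ms=3/8b
2) 200.893ms=3/8b +200.893ms=3/8b
3) 401.786ms=3/4b +200.893ms=3/8b
4) 602.679ms=9/8b +200.893ms=3/8b
5) 803.571ms=3/2b +133.929ms=1/4b
6) 937.5ms=7/4b +286.99ms=15/28b
7) 1224.49ms=16/7b +153.061ms=2/7b
8) 1377.551ms=18/7b +153.061ms=2/7b
9) 1530.612ms=20/7b +153.061ms=2/7b
10) 1683.673ms=22/7b +306.122ms=4/7b
11) 1989.796ms=26/7b +153.061ms=2/7b
12) 2142.857ms=4b +535.714ms=1b
13) 2678.571ms=5b +267.857ms=1/2b
14) 2946.429ms=11/2b +133.929ms=1/4b
15) 3080.357ms=23/4b +133.929ms=1/4b
Σ=6b of 6 (112bpm 2/4) — PASS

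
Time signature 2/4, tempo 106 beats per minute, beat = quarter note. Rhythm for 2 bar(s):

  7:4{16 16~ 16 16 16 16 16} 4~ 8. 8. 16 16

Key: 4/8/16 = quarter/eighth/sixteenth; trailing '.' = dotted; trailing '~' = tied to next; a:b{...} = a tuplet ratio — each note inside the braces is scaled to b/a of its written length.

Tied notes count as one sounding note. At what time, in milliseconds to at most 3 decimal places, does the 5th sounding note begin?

1. 0.0ms @ 0 + 80.863ms (1/7)
2. 80.863ms @ 1/7 + 161.725ms (2/7)
3. 242.588ms @ 3/7 + 80.863ms (1/7)
4. 323.45ms @ 4/7 + 80.863ms (1/7)
5. 404.313ms @ 5/7 + 80.863ms (1/7)
6. 485.175ms @ 6/7 + 80.863ms (1/7)
7. 566.038ms @ 1 + 990.566ms (7/4)
8. 1556.604ms @ 11/4 + 424.528ms (3/4)
9. 1981.132ms @ 7/2 + 141.509ms (1/4)
10. 2122.642ms @ 15/4 + 141.509ms (1/4)

note 5 onset = 5/7b = 404.313ms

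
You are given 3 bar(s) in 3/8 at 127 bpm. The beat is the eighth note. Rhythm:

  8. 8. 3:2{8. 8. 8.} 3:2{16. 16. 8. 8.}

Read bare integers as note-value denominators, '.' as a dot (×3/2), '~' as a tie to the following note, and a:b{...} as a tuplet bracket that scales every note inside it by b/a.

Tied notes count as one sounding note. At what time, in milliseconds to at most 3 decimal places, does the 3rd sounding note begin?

1. 0.0ms @ 0 + 708.661ms (3/2)
2. 708.661ms @ 3/2 + 708.661ms (3/2)
3. 1417.323ms @ 3 + 472.441ms (1)
4. 1889.764ms @ 4 + 472.441ms (1)
5. 2362.205ms @ 5 + 472.441ms (1)
6. 2834.646ms @ 6 + 236.22ms (1/2)
7. 3070.866ms @ 13/2 + 236.22ms (1/2)
8. 3307.087ms @ 7 + 472.441ms (1)
9. 3779.528ms @ 8 + 472.441ms (1)

note 3 onset = 3b = 1417.323ms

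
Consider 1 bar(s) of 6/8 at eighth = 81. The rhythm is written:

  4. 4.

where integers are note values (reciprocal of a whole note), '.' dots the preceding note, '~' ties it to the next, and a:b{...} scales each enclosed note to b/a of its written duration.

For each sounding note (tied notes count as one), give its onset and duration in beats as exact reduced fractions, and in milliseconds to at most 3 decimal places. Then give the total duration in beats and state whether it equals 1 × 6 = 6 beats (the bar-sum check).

1) 0.0ms=0b +2222.222ms=3b
2) 2222.222ms=3b +2222.222ms=3b
Σ=6b of 6 (81bpm 6/8) — PASS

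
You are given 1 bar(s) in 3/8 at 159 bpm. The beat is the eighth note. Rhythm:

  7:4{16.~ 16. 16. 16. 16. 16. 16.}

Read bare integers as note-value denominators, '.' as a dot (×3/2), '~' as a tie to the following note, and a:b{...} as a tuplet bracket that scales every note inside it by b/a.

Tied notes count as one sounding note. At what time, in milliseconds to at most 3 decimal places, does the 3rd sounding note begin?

1. 0.0ms @ 0 + 323.45ms (6/7)
2. 323.45ms @ 6/7 + 161.725ms (3/7)
3. 485.175ms @ 9/7 + 161.725ms (3/7)
4. 646.9ms @ 12/7 + 161.725ms (3/7)
5. 808.625ms @ 15/7 + 161.725ms (3/7)
6. 970.35ms @ 18/7 + 161.725ms (3/7)

note 3 onset = 9/7b = 485.175ms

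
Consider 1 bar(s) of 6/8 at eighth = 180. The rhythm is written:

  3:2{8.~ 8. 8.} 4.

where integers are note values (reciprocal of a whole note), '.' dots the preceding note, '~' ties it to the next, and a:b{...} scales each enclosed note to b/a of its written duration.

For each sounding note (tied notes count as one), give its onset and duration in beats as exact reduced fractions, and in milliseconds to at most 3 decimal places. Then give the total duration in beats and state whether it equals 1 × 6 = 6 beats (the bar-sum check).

1) 0.0ms=0b +666.667ms=2b
2) 666.667ms=2b +333.333ms=1b
3) 1000.0ms=3b +1000.0ms=3b
Σ=6b of 6 (180bpm 6/8) — PASS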